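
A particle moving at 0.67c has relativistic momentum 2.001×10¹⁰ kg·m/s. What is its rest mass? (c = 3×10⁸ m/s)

γ = 1/√(1 - 0.67²) = 1.3471
v = 0.67 × 3×10⁸ = 2.010×10⁸ m/s
m = p/(γv) = 2.001×10¹⁰/(1.3471 × 2.010×10⁸) = 73.90 kg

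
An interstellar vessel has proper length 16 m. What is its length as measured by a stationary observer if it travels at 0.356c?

Proper length L₀ = 16 m
γ = 1/√(1 - 0.356²) = 1.070
L = L₀/γ = 16/1.070 = 14.95 m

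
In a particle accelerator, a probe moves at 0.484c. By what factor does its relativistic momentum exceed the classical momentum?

p_rel = γmv, p_class = mv
Ratio = γ = 1/√(1 - 0.484²)
= 1/√(0.765744) = 1.143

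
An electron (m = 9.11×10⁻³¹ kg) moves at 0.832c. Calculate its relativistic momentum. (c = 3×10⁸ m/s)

γ = 1/√(1 - 0.832²) = 1.8025
v = 0.832 × 3×10⁸ = 2.496×10⁸ m/s
p = γmv = 1.8025 × 9.11×10⁻³¹ × 2.496×10⁸ = 4.099×10⁻²² kg·m/s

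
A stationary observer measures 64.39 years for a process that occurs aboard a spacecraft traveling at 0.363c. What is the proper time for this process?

Dilated time Δt = 64.39 years
γ = 1/√(1 - 0.363²) = 1.0732
Δt₀ = Δt/γ = 64.39/1.0732 = 60.00 years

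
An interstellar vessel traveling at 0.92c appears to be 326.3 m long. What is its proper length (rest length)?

Contracted length L = 326.3 m
γ = 1/√(1 - 0.92²) = 2.5516
L₀ = γL = 2.5516 × 326.3 = 832.6 m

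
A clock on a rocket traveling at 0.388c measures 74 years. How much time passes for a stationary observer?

Proper time Δt₀ = 74 years
γ = 1/√(1 - 0.388²) = 1.085
Δt = γΔt₀ = 1.085 × 74 = 80.29 years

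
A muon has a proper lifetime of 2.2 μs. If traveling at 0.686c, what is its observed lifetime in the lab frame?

Proper lifetime τ₀ = 2.2 μs
γ = 1/√(1 - 0.686²) = 1.3744
τ = γτ₀ = 1.3744 × 2.2 μs = 3.024 μs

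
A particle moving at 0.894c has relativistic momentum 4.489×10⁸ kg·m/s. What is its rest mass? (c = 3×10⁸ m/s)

γ = 1/√(1 - 0.894²) = 2.2318
v = 0.894 × 3×10⁸ = 2.682×10⁸ m/s
m = p/(γv) = 4.489×10⁸/(2.2318 × 2.682×10⁸) = 0.7500 kg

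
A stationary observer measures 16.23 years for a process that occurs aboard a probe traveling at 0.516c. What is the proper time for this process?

Dilated time Δt = 16.23 years
γ = 1/√(1 - 0.516²) = 1.1674
Δt₀ = Δt/γ = 16.23/1.1674 = 13.90 years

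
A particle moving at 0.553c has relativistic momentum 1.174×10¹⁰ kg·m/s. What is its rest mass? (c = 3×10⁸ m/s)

γ = 1/√(1 - 0.553²) = 1.2002
v = 0.553 × 3×10⁸ = 1.659×10⁸ m/s
m = p/(γv) = 1.174×10¹⁰/(1.2002 × 1.659×10⁸) = 58.96 kg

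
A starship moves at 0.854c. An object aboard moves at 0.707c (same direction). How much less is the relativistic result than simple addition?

Classical: u' + v = 0.707 + 0.854 = 1.561c
Relativistic: u = (0.707 + 0.854)/(1 + 0.603778) = 1.561/1.603778 = 0.9733c
Difference: 1.561 - 0.9733 = 0.5877c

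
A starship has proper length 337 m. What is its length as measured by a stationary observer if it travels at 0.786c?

Proper length L₀ = 337 m
γ = 1/√(1 - 0.786²) = 1.618
L = L₀/γ = 337/1.618 = 208.3 m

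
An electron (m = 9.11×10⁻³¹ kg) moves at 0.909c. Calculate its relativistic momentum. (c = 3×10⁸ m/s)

γ = 1/√(1 - 0.909²) = 2.399
v = 0.909 × 3×10⁸ = 2.727×10⁸ m/s
p = γmv = 2.399 × 9.11×10⁻³¹ × 2.727×10⁸ = 5.960×10⁻²² kg·m/s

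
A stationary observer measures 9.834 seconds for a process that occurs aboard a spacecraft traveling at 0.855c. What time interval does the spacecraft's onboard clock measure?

Dilated time Δt = 9.834 seconds
γ = 1/√(1 - 0.855²) = 1.9282
Δt₀ = Δt/γ = 9.834/1.9282 = 5.100 seconds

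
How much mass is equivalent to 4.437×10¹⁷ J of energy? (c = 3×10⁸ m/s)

From E = mc², we get m = E/c²
c² = (3×10⁸)² = 9×10¹⁶ m²/s²
m = 4.437×10¹⁷ / 9×10¹⁶ = 4.930 kg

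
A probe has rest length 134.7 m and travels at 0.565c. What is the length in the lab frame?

Proper length L₀ = 134.7 m
γ = 1/√(1 - 0.565²) = 1.212
L = L₀/γ = 134.7/1.212 = 111.1 m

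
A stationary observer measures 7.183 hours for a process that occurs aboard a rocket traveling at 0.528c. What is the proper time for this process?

Dilated time Δt = 7.183 hours
γ = 1/√(1 - 0.528²) = 1.1775
Δt₀ = Δt/γ = 7.183/1.1775 = 6.100 hours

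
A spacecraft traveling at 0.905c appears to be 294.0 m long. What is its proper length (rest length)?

Contracted length L = 294.0 m
γ = 1/√(1 - 0.905²) = 2.3507
L₀ = γL = 2.3507 × 294.0 = 691.1 m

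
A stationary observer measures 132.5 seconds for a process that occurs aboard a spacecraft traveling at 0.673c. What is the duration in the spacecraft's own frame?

Dilated time Δt = 132.5 seconds
γ = 1/√(1 - 0.673²) = 1.352
Δt₀ = Δt/γ = 132.5/1.352 = 98.00 seconds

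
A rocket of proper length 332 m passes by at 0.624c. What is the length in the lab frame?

Proper length L₀ = 332 m
γ = 1/√(1 - 0.624²) = 1.280
L = L₀/γ = 332/1.280 = 259.4 m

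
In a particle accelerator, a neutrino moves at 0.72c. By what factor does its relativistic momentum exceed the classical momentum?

p_rel = γmv, p_class = mv
Ratio = γ = 1/√(1 - 0.72²)
= 1/√(0.4816) = 1.441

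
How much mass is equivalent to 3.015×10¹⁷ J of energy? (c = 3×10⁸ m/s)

From E = mc², we get m = E/c²
c² = (3×10⁸)² = 9×10¹⁶ m²/s²
m = 3.015×10¹⁷ / 9×10¹⁶ = 3.350 kg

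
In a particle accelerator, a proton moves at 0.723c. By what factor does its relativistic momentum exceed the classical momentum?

p_rel = γmv, p_class = mv
Ratio = γ = 1/√(1 - 0.723²)
= 1/√(0.477271) = 1.447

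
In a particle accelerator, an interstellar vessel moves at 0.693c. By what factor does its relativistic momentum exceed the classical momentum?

p_rel = γmv, p_class = mv
Ratio = γ = 1/√(1 - 0.693²)
= 1/√(0.519751) = 1.387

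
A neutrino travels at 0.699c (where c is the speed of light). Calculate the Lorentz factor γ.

v/c = 0.699, so (v/c)² = 0.488601
1 - (v/c)² = 0.511399
γ = 1/√(0.511399) = 1.398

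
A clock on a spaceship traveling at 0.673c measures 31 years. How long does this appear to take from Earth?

Proper time Δt₀ = 31 years
γ = 1/√(1 - 0.673²) = 1.352
Δt = γΔt₀ = 1.352 × 31 = 41.91 years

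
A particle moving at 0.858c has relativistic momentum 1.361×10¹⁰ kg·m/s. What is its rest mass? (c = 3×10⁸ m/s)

γ = 1/√(1 - 0.858²) = 1.947
v = 0.858 × 3×10⁸ = 2.574×10⁸ m/s
m = p/(γv) = 1.361×10¹⁰/(1.947 × 2.574×10⁸) = 27.16 kg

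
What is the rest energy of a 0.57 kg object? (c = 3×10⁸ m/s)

c² = (3×10⁸)² = 9.000×10¹⁶ m²/s²
E₀ = mc² = 0.57 × 9.000×10¹⁶ = 5.130×10¹⁶ J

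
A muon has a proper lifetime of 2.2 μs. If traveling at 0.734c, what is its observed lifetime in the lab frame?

Proper lifetime τ₀ = 2.2 μs
γ = 1/√(1 - 0.734²) = 1.4724
τ = γτ₀ = 1.4724 × 2.2 μs = 3.239 μs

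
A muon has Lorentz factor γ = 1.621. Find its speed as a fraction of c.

From γ = 1/√(1 - v²/c²):
1/γ² = 1/1.621² = 0.3806
v²/c² = 1 - 0.3806 = 0.6194
v/c = √(0.6194) = 0.7870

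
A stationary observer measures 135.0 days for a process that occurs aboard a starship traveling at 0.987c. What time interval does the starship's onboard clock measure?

Dilated time Δt = 135.0 days
γ = 1/√(1 - 0.987²) = 6.222
Δt₀ = Δt/γ = 135.0/6.222 = 21.70 days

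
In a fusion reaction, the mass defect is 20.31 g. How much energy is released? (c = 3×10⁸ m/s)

Convert mass defect: Δm = 20.31 g = 0.02031 kg
E = Δm·c² = 0.02031 × (3×10⁸)²
= 0.02031 × 9×10¹⁶ = 1.828×10¹⁵ J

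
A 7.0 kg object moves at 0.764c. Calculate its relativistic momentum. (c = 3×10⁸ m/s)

γ = 1/√(1 - 0.764²) = 1.550
v = 0.764 × 3×10⁸ = 2.292×10⁸ m/s
p = γmv = 1.550 × 7.0 × 2.292×10⁸ = 2.487×10⁹ kg·m/s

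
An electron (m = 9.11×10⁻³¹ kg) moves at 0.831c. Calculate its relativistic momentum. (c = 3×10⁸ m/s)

γ = 1/√(1 - 0.831²) = 1.798
v = 0.831 × 3×10⁸ = 2.493×10⁸ m/s
p = γmv = 1.798 × 9.11×10⁻³¹ × 2.493×10⁸ = 4.083×10⁻²² kg·m/s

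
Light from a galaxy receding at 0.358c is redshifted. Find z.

β = 0.358
(1+β)/(1-β) = 1.358/0.642 = 2.1153
√(2.1153) = 1.4544
z = 1.4544 - 1 = 0.4544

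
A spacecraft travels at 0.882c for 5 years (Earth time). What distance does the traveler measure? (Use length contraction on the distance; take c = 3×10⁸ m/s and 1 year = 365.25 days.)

Earth distance: d = v × t = 0.882c × 5 yr = 4.175×10¹⁶ m
γ = 2.122
d' = d/γ = 4.175×10¹⁶/2.122 = 1.967×10¹⁶ m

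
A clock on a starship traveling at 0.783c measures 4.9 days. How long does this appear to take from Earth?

Proper time Δt₀ = 4.9 days
γ = 1/√(1 - 0.783²) = 1.6077
Δt = γΔt₀ = 1.6077 × 4.9 = 7.878 days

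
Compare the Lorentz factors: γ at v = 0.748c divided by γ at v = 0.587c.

γ₁ = 1/√(1 - 0.748²) = 1.507
γ₂ = 1/√(1 - 0.587²) = 1.235
γ₁/γ₂ = 1.507/1.235 = 1.220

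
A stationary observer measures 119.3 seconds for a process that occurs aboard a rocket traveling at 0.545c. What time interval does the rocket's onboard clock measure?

Dilated time Δt = 119.3 seconds
γ = 1/√(1 - 0.545²) = 1.193
Δt₀ = Δt/γ = 119.3/1.193 = 100.0 seconds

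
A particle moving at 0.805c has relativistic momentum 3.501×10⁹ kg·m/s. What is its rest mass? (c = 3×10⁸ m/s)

γ = 1/√(1 - 0.805²) = 1.68556
v = 0.805 × 3×10⁸ = 2.415×10⁸ m/s
m = p/(γv) = 3.501×10⁹/(1.68556 × 2.415×10⁸) = 8.601 kg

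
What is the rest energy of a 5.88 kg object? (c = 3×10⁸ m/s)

c² = (3×10⁸)² = 9.000×10¹⁶ m²/s²
E₀ = mc² = 5.88 × 9.000×10¹⁶ = 5.292×10¹⁷ J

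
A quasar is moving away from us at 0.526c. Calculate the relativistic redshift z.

β = 0.526
(1+β)/(1-β) = 1.526/0.474 = 3.2194
√(3.2194) = 1.7943
z = 1.7943 - 1 = 0.7943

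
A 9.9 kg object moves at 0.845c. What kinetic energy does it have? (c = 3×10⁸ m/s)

γ = 1/√(1 - 0.845²) = 1.869976
γ - 1 = 0.869976
KE = (γ-1)mc² = 0.869976 × 9.9 × (3×10⁸)² = 7.751×10¹⁷ J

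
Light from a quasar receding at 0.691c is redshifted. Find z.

β = 0.691
(1+β)/(1-β) = 1.691/0.309 = 5.472
√(5.472) = 2.339
z = 2.339 - 1 = 1.339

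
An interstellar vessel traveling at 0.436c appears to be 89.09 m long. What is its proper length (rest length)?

Contracted length L = 89.09 m
γ = 1/√(1 - 0.436²) = 1.111177
L₀ = γL = 1.111177 × 89.09 = 98.99 m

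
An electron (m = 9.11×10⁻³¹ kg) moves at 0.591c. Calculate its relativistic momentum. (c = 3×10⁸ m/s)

γ = 1/√(1 - 0.591²) = 1.2397
v = 0.591 × 3×10⁸ = 1.773×10⁸ m/s
p = γmv = 1.2397 × 9.11×10⁻³¹ × 1.773×10⁸ = 2.002×10⁻²² kg·m/s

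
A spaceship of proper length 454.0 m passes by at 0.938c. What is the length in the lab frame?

Proper length L₀ = 454.0 m
γ = 1/√(1 - 0.938²) = 2.885
L = L₀/γ = 454.0/2.885 = 157.4 m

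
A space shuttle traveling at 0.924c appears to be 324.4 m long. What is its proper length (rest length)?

Contracted length L = 324.4 m
γ = 1/√(1 - 0.924²) = 2.615
L₀ = γL = 2.615 × 324.4 = 848.3 m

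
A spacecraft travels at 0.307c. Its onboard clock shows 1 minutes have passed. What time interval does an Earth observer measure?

Proper time Δt₀ = 1 minutes
γ = 1/√(1 - 0.307²) = 1.051
Δt = γΔt₀ = 1.051 × 1 = 1.051 minutes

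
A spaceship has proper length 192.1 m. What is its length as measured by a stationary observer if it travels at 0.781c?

Proper length L₀ = 192.1 m
γ = 1/√(1 - 0.781²) = 1.601
L = L₀/γ = 192.1/1.601 = 120.0 m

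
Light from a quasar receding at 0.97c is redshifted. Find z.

β = 0.97
(1+β)/(1-β) = 1.97/0.03 = 65.6667
√(65.6667) = 8.103
z = 8.103 - 1 = 7.103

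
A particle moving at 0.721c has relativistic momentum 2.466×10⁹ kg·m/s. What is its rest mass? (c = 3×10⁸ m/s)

γ = 1/√(1 - 0.721²) = 1.4431
v = 0.721 × 3×10⁸ = 2.163×10⁸ m/s
m = p/(γv) = 2.466×10⁹/(1.4431 × 2.163×10⁸) = 7.900 kg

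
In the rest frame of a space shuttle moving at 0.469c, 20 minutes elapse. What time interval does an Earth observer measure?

Proper time Δt₀ = 20 minutes
γ = 1/√(1 - 0.469²) = 1.132
Δt = γΔt₀ = 1.132 × 20 = 22.64 minutes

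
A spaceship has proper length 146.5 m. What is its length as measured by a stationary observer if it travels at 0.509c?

Proper length L₀ = 146.5 m
γ = 1/√(1 - 0.509²) = 1.162
L = L₀/γ = 146.5/1.162 = 126.1 m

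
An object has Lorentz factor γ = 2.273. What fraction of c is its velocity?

From γ = 1/√(1 - v²/c²):
1/γ² = 1/2.273² = 0.1936
v²/c² = 1 - 0.1936 = 0.8064
v/c = √(0.8064) = 0.8980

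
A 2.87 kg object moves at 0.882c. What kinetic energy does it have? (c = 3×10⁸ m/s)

γ = 1/√(1 - 0.882²) = 2.122
γ - 1 = 1.122
KE = (γ-1)mc² = 1.122 × 2.87 × (3×10⁸)² = 2.898×10¹⁷ J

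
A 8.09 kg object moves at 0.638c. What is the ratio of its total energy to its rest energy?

E = γmc², E₀ = mc²
E/E₀ = γ = 1/√(1 - 0.638²) = 1.299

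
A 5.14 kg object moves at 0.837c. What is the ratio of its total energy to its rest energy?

E = γmc², E₀ = mc²
E/E₀ = γ = 1/√(1 - 0.837²) = 1.827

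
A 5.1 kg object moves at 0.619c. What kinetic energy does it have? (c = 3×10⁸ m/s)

γ = 1/√(1 - 0.619²) = 1.2733
γ - 1 = 0.2733
KE = (γ-1)mc² = 0.2733 × 5.1 × (3×10⁸)² = 1.254×10¹⁷ J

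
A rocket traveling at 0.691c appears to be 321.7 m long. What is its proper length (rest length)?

Contracted length L = 321.7 m
γ = 1/√(1 - 0.691²) = 1.3834
L₀ = γL = 1.3834 × 321.7 = 445.0 m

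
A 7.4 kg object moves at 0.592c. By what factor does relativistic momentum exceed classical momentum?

p_rel = γmv, p_class = mv
Ratio = γ = 1/√(1 - 0.592²) = 1.241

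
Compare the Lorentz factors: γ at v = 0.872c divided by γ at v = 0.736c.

γ₁ = 1/√(1 - 0.872²) = 2.043
γ₂ = 1/√(1 - 0.736²) = 1.477
γ₁/γ₂ = 2.043/1.477 = 1.383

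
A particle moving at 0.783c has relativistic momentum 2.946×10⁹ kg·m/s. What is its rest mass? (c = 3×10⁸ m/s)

γ = 1/√(1 - 0.783²) = 1.6077
v = 0.783 × 3×10⁸ = 2.349×10⁸ m/s
m = p/(γv) = 2.946×10⁹/(1.6077 × 2.349×10⁸) = 7.801 kg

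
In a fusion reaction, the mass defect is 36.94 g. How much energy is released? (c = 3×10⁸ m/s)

Convert mass defect: Δm = 36.94 g = 0.03694 kg
E = Δm·c² = 0.03694 × (3×10⁸)²
= 0.03694 × 9×10¹⁶ = 3.325×10¹⁵ J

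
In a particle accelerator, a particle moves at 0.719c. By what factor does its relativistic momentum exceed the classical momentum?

p_rel = γmv, p_class = mv
Ratio = γ = 1/√(1 - 0.719²)
= 1/√(0.483039) = 1.439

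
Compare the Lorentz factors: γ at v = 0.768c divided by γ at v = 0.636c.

γ₁ = 1/√(1 - 0.768²) = 1.5614
γ₂ = 1/√(1 - 0.636²) = 1.2959
γ₁/γ₂ = 1.5614/1.2959 = 1.205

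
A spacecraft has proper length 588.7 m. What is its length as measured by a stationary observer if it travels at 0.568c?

Proper length L₀ = 588.7 m
γ = 1/√(1 - 0.568²) = 1.215
L = L₀/γ = 588.7/1.215 = 484.5 m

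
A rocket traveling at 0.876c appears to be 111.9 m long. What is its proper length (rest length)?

Contracted length L = 111.9 m
γ = 1/√(1 - 0.876²) = 2.073
L₀ = γL = 2.073 × 111.9 = 232.0 m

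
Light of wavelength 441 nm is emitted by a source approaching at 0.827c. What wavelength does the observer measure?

β = 0.827
Wavelength Doppler factor = √(0.173/1.827) = √(0.09469) = 0.3077
λ_obs = 441 × 0.3077 = 135.7 nm (blueshift)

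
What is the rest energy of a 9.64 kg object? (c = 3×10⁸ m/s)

c² = (3×10⁸)² = 9.000×10¹⁶ m²/s²
E₀ = mc² = 9.64 × 9.000×10¹⁶ = 8.676×10¹⁷ J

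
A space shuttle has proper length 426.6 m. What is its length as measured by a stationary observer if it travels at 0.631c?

Proper length L₀ = 426.6 m
γ = 1/√(1 - 0.631²) = 1.28902
L = L₀/γ = 426.6/1.28902 = 330.9 m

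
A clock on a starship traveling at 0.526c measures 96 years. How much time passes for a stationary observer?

Proper time Δt₀ = 96 years
γ = 1/√(1 - 0.526²) = 1.176
Δt = γΔt₀ = 1.176 × 96 = 112.9 years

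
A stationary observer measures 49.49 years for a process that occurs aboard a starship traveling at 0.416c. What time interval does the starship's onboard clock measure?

Dilated time Δt = 49.49 years
γ = 1/√(1 - 0.416²) = 1.0997
Δt₀ = Δt/γ = 49.49/1.0997 = 45.00 years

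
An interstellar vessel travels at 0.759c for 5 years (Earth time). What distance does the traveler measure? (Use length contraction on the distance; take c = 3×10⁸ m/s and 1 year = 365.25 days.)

Earth distance: d = v × t = 0.759c × 5 yr = 3.593×10¹⁶ m
γ = 1.536
d' = d/γ = 3.593×10¹⁶/1.536 = 2.339×10¹⁶ m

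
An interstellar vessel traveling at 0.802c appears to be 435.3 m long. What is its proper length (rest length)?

Contracted length L = 435.3 m
γ = 1/√(1 - 0.802²) = 1.674133
L₀ = γL = 1.674133 × 435.3 = 728.8 m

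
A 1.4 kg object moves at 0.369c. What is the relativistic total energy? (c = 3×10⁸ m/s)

γ = 1/√(1 - 0.369²) = 1.076
mc² = 1.4 × (3×10⁸)² = 1.260×10¹⁷ J
E = γmc² = 1.076 × 1.260×10¹⁷ = 1.356×10¹⁷ J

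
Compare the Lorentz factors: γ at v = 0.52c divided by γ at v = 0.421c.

γ₁ = 1/√(1 - 0.52²) = 1.1707
γ₂ = 1/√(1 - 0.421²) = 1.1025
γ₁/γ₂ = 1.1707/1.1025 = 1.062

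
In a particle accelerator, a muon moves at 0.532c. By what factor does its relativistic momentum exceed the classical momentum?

p_rel = γmv, p_class = mv
Ratio = γ = 1/√(1 - 0.532²)
= 1/√(0.716976) = 1.181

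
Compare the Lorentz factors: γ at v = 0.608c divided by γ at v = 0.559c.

γ₁ = 1/√(1 - 0.608²) = 1.2595
γ₂ = 1/√(1 - 0.559²) = 1.2060
γ₁/γ₂ = 1.2595/1.2060 = 1.044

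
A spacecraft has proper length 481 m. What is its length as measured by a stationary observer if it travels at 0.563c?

Proper length L₀ = 481 m
γ = 1/√(1 - 0.563²) = 1.210
L = L₀/γ = 481/1.210 = 397.5 m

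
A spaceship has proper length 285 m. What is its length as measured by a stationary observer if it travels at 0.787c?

Proper length L₀ = 285 m
γ = 1/√(1 - 0.787²) = 1.621
L = L₀/γ = 285/1.621 = 175.8 m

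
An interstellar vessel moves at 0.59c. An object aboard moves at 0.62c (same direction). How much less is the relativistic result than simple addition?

Classical: u' + v = 0.62 + 0.59 = 1.21c
Relativistic: u = (0.62 + 0.59)/(1 + 0.3658) = 1.21/1.3658 = 0.8859c
Difference: 1.21 - 0.8859 = 0.3241c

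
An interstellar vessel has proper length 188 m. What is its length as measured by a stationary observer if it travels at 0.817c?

Proper length L₀ = 188 m
γ = 1/√(1 - 0.817²) = 1.734
L = L₀/γ = 188/1.734 = 108.4 m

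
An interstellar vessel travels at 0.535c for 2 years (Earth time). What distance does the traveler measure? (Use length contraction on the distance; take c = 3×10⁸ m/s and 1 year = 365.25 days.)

Earth distance: d = v × t = 0.535c × 2 yr = 1.01300×10¹⁶ m
γ = 1.18364
d' = d/γ = 1.01300×10¹⁶/1.18364 = 8.558×10¹⁵ m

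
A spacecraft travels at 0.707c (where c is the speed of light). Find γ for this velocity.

v/c = 0.707, so (v/c)² = 0.499849
1 - (v/c)² = 0.500151
γ = 1/√(0.500151) = 1.414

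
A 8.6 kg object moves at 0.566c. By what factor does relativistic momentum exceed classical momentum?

p_rel = γmv, p_class = mv
Ratio = γ = 1/√(1 - 0.566²) = 1.213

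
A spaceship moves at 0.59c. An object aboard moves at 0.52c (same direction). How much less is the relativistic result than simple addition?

Classical: u' + v = 0.52 + 0.59 = 1.11c
Relativistic: u = (0.52 + 0.59)/(1 + 0.3068) = 1.11/1.3068 = 0.8494c
Difference: 1.11 - 0.8494 = 0.2606c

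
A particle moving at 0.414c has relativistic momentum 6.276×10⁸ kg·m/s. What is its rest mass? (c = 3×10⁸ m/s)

γ = 1/√(1 - 0.414²) = 1.0986
v = 0.414 × 3×10⁸ = 1.242×10⁸ m/s
m = p/(γv) = 6.276×10⁸/(1.0986 × 1.242×10⁸) = 4.600 kg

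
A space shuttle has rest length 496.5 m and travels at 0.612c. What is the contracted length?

Proper length L₀ = 496.5 m
γ = 1/√(1 - 0.612²) = 1.2644
L = L₀/γ = 496.5/1.2644 = 392.7 m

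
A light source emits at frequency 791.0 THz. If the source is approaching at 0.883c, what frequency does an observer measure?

β = v/c = 0.883
(1+β)/(1-β) = 1.883/0.117 = 16.094
Doppler factor = √(16.094) = 4.012
f_obs = 791.0 × 4.012 = 3173 THz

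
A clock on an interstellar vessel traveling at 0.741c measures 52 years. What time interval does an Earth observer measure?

Proper time Δt₀ = 52 years
γ = 1/√(1 - 0.741²) = 1.4892
Δt = γΔt₀ = 1.4892 × 52 = 77.44 years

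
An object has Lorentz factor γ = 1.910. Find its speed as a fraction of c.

From γ = 1/√(1 - v²/c²):
1/γ² = 1/1.910² = 0.2741
v²/c² = 1 - 0.2741 = 0.7259
v/c = √(0.7259) = 0.8520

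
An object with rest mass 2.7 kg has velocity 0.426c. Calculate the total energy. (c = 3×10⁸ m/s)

γ = 1/√(1 - 0.426²) = 1.1053
mc² = 2.7 × (3×10⁸)² = 2.430×10¹⁷ J
E = γmc² = 1.1053 × 2.430×10¹⁷ = 2.686×10¹⁷ J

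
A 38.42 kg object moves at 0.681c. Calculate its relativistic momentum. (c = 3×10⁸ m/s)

γ = 1/√(1 - 0.681²) = 1.366
v = 0.681 × 3×10⁸ = 2.043×10⁸ m/s
p = γmv = 1.366 × 38.42 × 2.043×10⁸ = 1.072×10¹⁰ kg·m/s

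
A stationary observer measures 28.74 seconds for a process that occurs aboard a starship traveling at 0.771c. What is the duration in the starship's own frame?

Dilated time Δt = 28.74 seconds
γ = 1/√(1 - 0.771²) = 1.5703
Δt₀ = Δt/γ = 28.74/1.5703 = 18.30 seconds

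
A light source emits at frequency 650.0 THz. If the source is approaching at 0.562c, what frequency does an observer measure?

β = v/c = 0.562
(1+β)/(1-β) = 1.562/0.438 = 3.566
Doppler factor = √(3.566) = 1.888
f_obs = 650.0 × 1.888 = 1227 THz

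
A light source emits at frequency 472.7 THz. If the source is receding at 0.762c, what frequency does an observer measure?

β = v/c = 0.762
(1-β)/(1+β) = 0.238/1.762 = 0.13507
Doppler factor = √(0.13507) = 0.3675
f_obs = 472.7 × 0.3675 = 173.7 THz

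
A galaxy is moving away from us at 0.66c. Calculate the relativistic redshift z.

β = 0.66
(1+β)/(1-β) = 1.66/0.34 = 4.882
√(4.882) = 2.210
z = 2.210 - 1 = 1.210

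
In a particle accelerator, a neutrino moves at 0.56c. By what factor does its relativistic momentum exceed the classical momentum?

p_rel = γmv, p_class = mv
Ratio = γ = 1/√(1 - 0.56²)
= 1/√(0.6864) = 1.207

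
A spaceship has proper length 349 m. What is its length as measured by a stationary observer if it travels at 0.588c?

Proper length L₀ = 349 m
γ = 1/√(1 - 0.588²) = 1.2363
L = L₀/γ = 349/1.2363 = 282.3 m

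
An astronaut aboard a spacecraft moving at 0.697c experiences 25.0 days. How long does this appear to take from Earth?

Proper time Δt₀ = 25.0 days
γ = 1/√(1 - 0.697²) = 1.39456
Δt = γΔt₀ = 1.39456 × 25.0 = 34.86 days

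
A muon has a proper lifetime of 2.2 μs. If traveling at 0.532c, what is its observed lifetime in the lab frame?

Proper lifetime τ₀ = 2.2 μs
γ = 1/√(1 - 0.532²) = 1.181
τ = γτ₀ = 1.181 × 2.2 μs = 2.598 μs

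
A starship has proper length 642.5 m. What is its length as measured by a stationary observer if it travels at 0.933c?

Proper length L₀ = 642.5 m
γ = 1/√(1 - 0.933²) = 2.779
L = L₀/γ = 642.5/2.779 = 231.2 m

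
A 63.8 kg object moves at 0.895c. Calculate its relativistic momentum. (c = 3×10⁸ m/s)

γ = 1/√(1 - 0.895²) = 2.2418
v = 0.895 × 3×10⁸ = 2.685×10⁸ m/s
p = γmv = 2.2418 × 63.8 × 2.685×10⁸ = 3.840×10¹⁰ kg·m/s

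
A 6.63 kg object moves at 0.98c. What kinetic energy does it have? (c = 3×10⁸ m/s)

γ = 1/√(1 - 0.98²) = 5.025
γ - 1 = 4.025
KE = (γ-1)mc² = 4.025 × 6.63 × (3×10⁸)² = 2.402×10¹⁸ J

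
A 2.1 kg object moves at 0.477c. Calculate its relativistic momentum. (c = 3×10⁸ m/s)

γ = 1/√(1 - 0.477²) = 1.1378
v = 0.477 × 3×10⁸ = 1.431×10⁸ m/s
p = γmv = 1.1378 × 2.1 × 1.431×10⁸ = 3.419×10⁸ kg·m/s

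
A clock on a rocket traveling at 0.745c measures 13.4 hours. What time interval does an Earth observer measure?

Proper time Δt₀ = 13.4 hours
γ = 1/√(1 - 0.745²) = 1.499
Δt = γΔt₀ = 1.499 × 13.4 = 20.09 hours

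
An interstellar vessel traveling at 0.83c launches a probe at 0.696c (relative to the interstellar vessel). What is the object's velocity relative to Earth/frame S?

u = (u' + v)/(1 + u'v/c²)
Numerator: 0.696 + 0.83 = 1.526
Denominator: 1 + 0.57768 = 1.57768
u = 1.526/1.57768 = 0.9672c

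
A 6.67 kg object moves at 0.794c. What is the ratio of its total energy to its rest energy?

E = γmc², E₀ = mc²
E/E₀ = γ = 1/√(1 - 0.794²) = 1.645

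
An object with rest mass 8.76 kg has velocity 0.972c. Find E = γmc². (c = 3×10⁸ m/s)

γ = 1/√(1 - 0.972²) = 4.256
mc² = 8.76 × (3×10⁸)² = 7.884×10¹⁷ J
E = γmc² = 4.256 × 7.884×10¹⁷ = 3.355×10¹⁸ J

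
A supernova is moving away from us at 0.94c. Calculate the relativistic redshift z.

β = 0.94
(1+β)/(1-β) = 1.94/0.06 = 32.33
√(32.33) = 5.686
z = 5.686 - 1 = 4.686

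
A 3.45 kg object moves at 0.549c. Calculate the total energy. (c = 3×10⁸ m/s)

γ = 1/√(1 - 0.549²) = 1.1964
mc² = 3.45 × (3×10⁸)² = 3.105×10¹⁷ J
E = γmc² = 1.1964 × 3.105×10¹⁷ = 3.715×10¹⁷ J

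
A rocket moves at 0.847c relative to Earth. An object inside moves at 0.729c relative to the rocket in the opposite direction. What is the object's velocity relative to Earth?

Object's velocity in rocket frame is u' = -0.729c
u = (u' + v)/(1 + u'v/c²) = (v - 0.729)/(1 - 0.729·v/c²)
Numerator: 0.847 - 0.729 = 0.118
Denominator: 1 - 0.617463 = 0.382537
u = 0.118/0.382537 = 0.3085c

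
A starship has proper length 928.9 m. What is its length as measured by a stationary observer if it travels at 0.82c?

Proper length L₀ = 928.9 m
γ = 1/√(1 - 0.82²) = 1.747
L = L₀/γ = 928.9/1.747 = 531.7 m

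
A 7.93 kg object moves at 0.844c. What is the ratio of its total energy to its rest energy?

E = γmc², E₀ = mc²
E/E₀ = γ = 1/√(1 - 0.844²) = 1.864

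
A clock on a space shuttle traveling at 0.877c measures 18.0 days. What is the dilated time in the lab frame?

Proper time Δt₀ = 18.0 days
γ = 1/√(1 - 0.877²) = 2.081
Δt = γΔt₀ = 2.081 × 18.0 = 37.46 days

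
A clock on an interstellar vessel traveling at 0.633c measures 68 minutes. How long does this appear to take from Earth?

Proper time Δt₀ = 68 minutes
γ = 1/√(1 - 0.633²) = 1.2917
Δt = γΔt₀ = 1.2917 × 68 = 87.84 minutes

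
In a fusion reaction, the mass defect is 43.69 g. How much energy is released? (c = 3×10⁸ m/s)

Convert mass defect: Δm = 43.69 g = 0.04369 kg
E = Δm·c² = 0.04369 × (3×10⁸)²
= 0.04369 × 9×10¹⁶ = 3.932×10¹⁵ J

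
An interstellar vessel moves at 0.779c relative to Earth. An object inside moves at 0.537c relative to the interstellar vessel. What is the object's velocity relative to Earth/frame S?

u = (u' + v)/(1 + u'v/c²)
Numerator: 0.537 + 0.779 = 1.316
Denominator: 1 + 0.418323 = 1.418323
u = 1.316/1.418323 = 0.9279c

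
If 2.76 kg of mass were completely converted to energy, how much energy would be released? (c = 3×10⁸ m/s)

Using E = mc²:
c² = (3×10⁸)² = 9×10¹⁶ m²/s²
E = 2.76 × 9×10¹⁶ = 2.484×10¹⁷ J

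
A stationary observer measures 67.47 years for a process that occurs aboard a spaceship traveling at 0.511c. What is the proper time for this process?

Dilated time Δt = 67.47 years
γ = 1/√(1 - 0.511²) = 1.16336
Δt₀ = Δt/γ = 67.47/1.16336 = 58.00 years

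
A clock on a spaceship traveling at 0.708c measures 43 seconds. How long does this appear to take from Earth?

Proper time Δt₀ = 43 seconds
γ = 1/√(1 - 0.708²) = 1.416
Δt = γΔt₀ = 1.416 × 43 = 60.89 seconds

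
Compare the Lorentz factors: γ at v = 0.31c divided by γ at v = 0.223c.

γ₁ = 1/√(1 - 0.31²) = 1.052
γ₂ = 1/√(1 - 0.223²) = 1.026
γ₁/γ₂ = 1.052/1.026 = 1.025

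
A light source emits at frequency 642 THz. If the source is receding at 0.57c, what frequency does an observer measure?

β = v/c = 0.57
(1-β)/(1+β) = 0.43/1.57 = 0.27389
Doppler factor = √(0.27389) = 0.5233
f_obs = 642 × 0.5233 = 336.0 THz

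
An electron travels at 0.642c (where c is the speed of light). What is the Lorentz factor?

v/c = 0.642, so (v/c)² = 0.412164
1 - (v/c)² = 0.587836
γ = 1/√(0.587836) = 1.304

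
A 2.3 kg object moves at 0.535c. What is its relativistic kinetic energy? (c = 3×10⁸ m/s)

γ = 1/√(1 - 0.535²) = 1.1836
γ - 1 = 0.1836
KE = (γ-1)mc² = 0.1836 × 2.3 × (3×10⁸)² = 3.801×10¹⁶ J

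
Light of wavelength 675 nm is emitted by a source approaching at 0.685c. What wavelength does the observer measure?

β = 0.685
Wavelength Doppler factor = √(0.315/1.685) = √(0.18694) = 0.43237
λ_obs = 675 × 0.43237 = 291.8 nm (blueshift)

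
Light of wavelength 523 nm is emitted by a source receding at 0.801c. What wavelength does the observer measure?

β = 0.801
Wavelength Doppler factor = √(1.801/0.199) = √(9.050) = 3.008
λ_obs = 523 × 3.008 = 1573 nm (redshift)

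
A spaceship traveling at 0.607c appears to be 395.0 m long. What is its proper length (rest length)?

Contracted length L = 395.0 m
γ = 1/√(1 - 0.607²) = 1.2583
L₀ = γL = 1.2583 × 395.0 = 497.0 m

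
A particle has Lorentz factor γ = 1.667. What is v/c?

From γ = 1/√(1 - v²/c²):
1/γ² = 1/1.667² = 0.3599
v²/c² = 1 - 0.3599 = 0.6401
v/c = √(0.6401) = 0.8001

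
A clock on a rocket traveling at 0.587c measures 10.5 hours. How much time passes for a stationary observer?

Proper time Δt₀ = 10.5 hours
γ = 1/√(1 - 0.587²) = 1.235
Δt = γΔt₀ = 1.235 × 10.5 = 12.97 hours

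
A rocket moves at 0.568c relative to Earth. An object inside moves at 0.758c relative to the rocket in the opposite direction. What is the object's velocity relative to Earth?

Object's velocity in rocket frame is u' = -0.758c
u = (u' + v)/(1 + u'v/c²) = (v - 0.758)/(1 - 0.758·v/c²)
Numerator: 0.568 - 0.758 = -0.19
Denominator: 1 - 0.430544 = 0.569456
u = -0.19/0.569456 = -0.3337c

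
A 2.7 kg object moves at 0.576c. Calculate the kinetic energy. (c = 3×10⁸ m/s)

γ = 1/√(1 - 0.576²) = 1.22332
γ - 1 = 0.22332
KE = (γ-1)mc² = 0.22332 × 2.7 × (3×10⁸)² = 5.427×10¹⁶ J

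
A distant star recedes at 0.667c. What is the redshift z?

β = 0.667
(1+β)/(1-β) = 1.667/0.333 = 5.006
√(5.006) = 2.237
z = 2.237 - 1 = 1.237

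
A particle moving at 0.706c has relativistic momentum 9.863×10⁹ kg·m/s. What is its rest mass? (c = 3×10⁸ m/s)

γ = 1/√(1 - 0.706²) = 1.412
v = 0.706 × 3×10⁸ = 2.118×10⁸ m/s
m = p/(γv) = 9.863×10⁹/(1.412 × 2.118×10⁸) = 32.98 kg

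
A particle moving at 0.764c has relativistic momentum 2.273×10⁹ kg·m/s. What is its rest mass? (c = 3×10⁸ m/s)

γ = 1/√(1 - 0.764²) = 1.5499
v = 0.764 × 3×10⁸ = 2.292×10⁸ m/s
m = p/(γv) = 2.273×10⁹/(1.5499 × 2.292×10⁸) = 6.399 kg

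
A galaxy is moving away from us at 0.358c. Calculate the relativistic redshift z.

β = 0.358
(1+β)/(1-β) = 1.358/0.642 = 2.1153
√(2.1153) = 1.4544
z = 1.4544 - 1 = 0.4544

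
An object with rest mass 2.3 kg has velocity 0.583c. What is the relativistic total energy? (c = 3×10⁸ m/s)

γ = 1/√(1 - 0.583²) = 1.231
mc² = 2.3 × (3×10⁸)² = 2.070×10¹⁷ J
E = γmc² = 1.231 × 2.070×10¹⁷ = 2.548×10¹⁷ J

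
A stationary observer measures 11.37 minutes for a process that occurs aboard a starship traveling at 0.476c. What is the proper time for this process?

Dilated time Δt = 11.37 minutes
γ = 1/√(1 - 0.476²) = 1.1371
Δt₀ = Δt/γ = 11.37/1.1371 = 9.999 minutes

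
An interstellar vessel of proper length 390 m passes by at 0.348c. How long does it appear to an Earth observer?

Proper length L₀ = 390 m
γ = 1/√(1 - 0.348²) = 1.0667
L = L₀/γ = 390/1.0667 = 365.6 m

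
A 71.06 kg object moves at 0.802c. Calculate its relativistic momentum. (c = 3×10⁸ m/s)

γ = 1/√(1 - 0.802²) = 1.674
v = 0.802 × 3×10⁸ = 2.406×10⁸ m/s
p = γmv = 1.674 × 71.06 × 2.406×10⁸ = 2.862×10¹⁰ kg·m/s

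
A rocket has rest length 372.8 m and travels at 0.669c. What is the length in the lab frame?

Proper length L₀ = 372.8 m
γ = 1/√(1 - 0.669²) = 1.3454
L = L₀/γ = 372.8/1.3454 = 277.1 m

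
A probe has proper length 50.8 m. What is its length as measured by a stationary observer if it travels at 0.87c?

Proper length L₀ = 50.8 m
γ = 1/√(1 - 0.87²) = 2.028
L = L₀/γ = 50.8/2.028 = 25.05 m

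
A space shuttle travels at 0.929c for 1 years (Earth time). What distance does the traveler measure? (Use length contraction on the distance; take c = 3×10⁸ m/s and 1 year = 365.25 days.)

Earth distance: d = v × t = 0.929c × 1 yr = 8.795×10¹⁵ m
γ = 2.702
d' = d/γ = 8.795×10¹⁵/2.702 = 3.255×10¹⁵ m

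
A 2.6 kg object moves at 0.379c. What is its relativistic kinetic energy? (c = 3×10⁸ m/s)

γ = 1/√(1 - 0.379²) = 1.080618
γ - 1 = 0.080618
KE = (γ-1)mc² = 0.080618 × 2.6 × (3×10⁸)² = 1.886×10¹⁶ J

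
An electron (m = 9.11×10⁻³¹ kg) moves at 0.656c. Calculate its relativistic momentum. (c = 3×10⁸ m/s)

γ = 1/√(1 - 0.656²) = 1.3249
v = 0.656 × 3×10⁸ = 1.968×10⁸ m/s
p = γmv = 1.3249 × 9.11×10⁻³¹ × 1.968×10⁸ = 2.375×10⁻²² kg·m/s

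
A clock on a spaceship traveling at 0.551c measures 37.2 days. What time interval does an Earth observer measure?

Proper time Δt₀ = 37.2 days
γ = 1/√(1 - 0.551²) = 1.1983
Δt = γΔt₀ = 1.1983 × 37.2 = 44.58 days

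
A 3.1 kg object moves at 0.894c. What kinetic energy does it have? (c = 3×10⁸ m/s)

γ = 1/√(1 - 0.894²) = 2.232
γ - 1 = 1.232
KE = (γ-1)mc² = 1.232 × 3.1 × (3×10⁸)² = 3.437×10¹⁷ J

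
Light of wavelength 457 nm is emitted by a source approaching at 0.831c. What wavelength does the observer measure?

β = 0.831
Wavelength Doppler factor = √(0.169/1.831) = √(0.09230) = 0.3038
λ_obs = 457 × 0.3038 = 138.8 nm (blueshift)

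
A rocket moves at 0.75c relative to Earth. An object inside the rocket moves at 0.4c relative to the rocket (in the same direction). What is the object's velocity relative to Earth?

u = (u' + v)/(1 + u'v/c²)
Numerator: 0.4 + 0.75 = 1.15
Denominator: 1 + 0.3 = 1.3
u = 1.15/1.3 = 0.8846c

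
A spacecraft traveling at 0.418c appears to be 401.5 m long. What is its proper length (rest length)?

Contracted length L = 401.5 m
γ = 1/√(1 - 0.418²) = 1.1008
L₀ = γL = 1.1008 × 401.5 = 442.0 m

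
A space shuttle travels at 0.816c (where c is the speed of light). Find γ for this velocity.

v/c = 0.816, so (v/c)² = 0.665856
1 - (v/c)² = 0.334144
γ = 1/√(0.334144) = 1.730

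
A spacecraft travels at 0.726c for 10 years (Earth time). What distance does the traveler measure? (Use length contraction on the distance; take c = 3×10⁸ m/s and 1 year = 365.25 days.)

Earth distance: d = v × t = 0.726c × 10 yr = 6.873×10¹⁶ m
γ = 1.454
d' = d/γ = 6.873×10¹⁶/1.454 = 4.727×10¹⁶ m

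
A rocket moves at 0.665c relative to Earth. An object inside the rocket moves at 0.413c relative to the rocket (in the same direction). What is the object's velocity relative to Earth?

u = (u' + v)/(1 + u'v/c²)
Numerator: 0.413 + 0.665 = 1.078
Denominator: 1 + 0.274645 = 1.274645
u = 1.078/1.274645 = 0.8457c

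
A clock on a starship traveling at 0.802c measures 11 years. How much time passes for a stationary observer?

Proper time Δt₀ = 11 years
γ = 1/√(1 - 0.802²) = 1.6741
Δt = γΔt₀ = 1.6741 × 11 = 18.42 years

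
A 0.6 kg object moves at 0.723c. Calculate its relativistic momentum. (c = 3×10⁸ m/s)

γ = 1/√(1 - 0.723²) = 1.4475
v = 0.723 × 3×10⁸ = 2.169×10⁸ m/s
p = γmv = 1.4475 × 0.6 × 2.169×10⁸ = 1.884×10⁸ kg·m/s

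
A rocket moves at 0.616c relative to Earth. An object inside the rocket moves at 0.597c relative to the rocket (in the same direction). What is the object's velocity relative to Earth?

u = (u' + v)/(1 + u'v/c²)
Numerator: 0.597 + 0.616 = 1.213
Denominator: 1 + 0.367752 = 1.367752
u = 1.213/1.367752 = 0.8869c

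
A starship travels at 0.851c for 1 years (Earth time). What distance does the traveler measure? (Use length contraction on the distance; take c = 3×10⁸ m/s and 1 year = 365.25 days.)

Earth distance: d = v × t = 0.851c × 1 yr = 8.0567×10¹⁵ m
γ = 1.9042
d' = d/γ = 8.0567×10¹⁵/1.9042 = 4.231×10¹⁵ m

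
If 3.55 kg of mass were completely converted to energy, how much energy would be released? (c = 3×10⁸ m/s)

Using E = mc²:
c² = (3×10⁸)² = 9×10¹⁶ m²/s²
E = 3.55 × 9×10¹⁶ = 3.195×10¹⁷ J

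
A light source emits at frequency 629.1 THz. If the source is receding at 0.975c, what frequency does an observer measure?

β = v/c = 0.975
(1-β)/(1+β) = 0.025/1.975 = 0.012658
Doppler factor = √(0.012658) = 0.11251
f_obs = 629.1 × 0.11251 = 70.78 THz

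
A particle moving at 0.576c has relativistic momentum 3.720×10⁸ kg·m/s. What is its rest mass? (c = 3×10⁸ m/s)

γ = 1/√(1 - 0.576²) = 1.223
v = 0.576 × 3×10⁸ = 1.728×10⁸ m/s
m = p/(γv) = 3.720×10⁸/(1.223 × 1.728×10⁸) = 1.760 kg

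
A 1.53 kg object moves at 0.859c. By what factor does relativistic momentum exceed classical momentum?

p_rel = γmv, p_class = mv
Ratio = γ = 1/√(1 - 0.859²) = 1.953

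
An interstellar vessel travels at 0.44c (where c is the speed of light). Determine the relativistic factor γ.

v/c = 0.44, so (v/c)² = 0.1936
1 - (v/c)² = 0.8064
γ = 1/√(0.8064) = 1.114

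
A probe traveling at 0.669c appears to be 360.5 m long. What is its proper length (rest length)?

Contracted length L = 360.5 m
γ = 1/√(1 - 0.669²) = 1.3454
L₀ = γL = 1.3454 × 360.5 = 485.0 m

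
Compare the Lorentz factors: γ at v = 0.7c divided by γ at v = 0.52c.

γ₁ = 1/√(1 - 0.7²) = 1.400
γ₂ = 1/√(1 - 0.52²) = 1.171
γ₁/γ₂ = 1.400/1.171 = 1.196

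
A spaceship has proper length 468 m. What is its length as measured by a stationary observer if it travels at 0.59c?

Proper length L₀ = 468 m
γ = 1/√(1 - 0.59²) = 1.2385
L = L₀/γ = 468/1.2385 = 377.9 m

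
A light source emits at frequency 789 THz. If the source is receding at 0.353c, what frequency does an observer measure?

β = v/c = 0.353
(1-β)/(1+β) = 0.647/1.353 = 0.4782
Doppler factor = √(0.4782) = 0.6915
f_obs = 789 × 0.6915 = 545.6 THz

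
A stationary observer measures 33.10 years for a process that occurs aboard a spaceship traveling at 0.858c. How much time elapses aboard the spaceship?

Dilated time Δt = 33.10 years
γ = 1/√(1 - 0.858²) = 1.947
Δt₀ = Δt/γ = 33.10/1.947 = 17.00 years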